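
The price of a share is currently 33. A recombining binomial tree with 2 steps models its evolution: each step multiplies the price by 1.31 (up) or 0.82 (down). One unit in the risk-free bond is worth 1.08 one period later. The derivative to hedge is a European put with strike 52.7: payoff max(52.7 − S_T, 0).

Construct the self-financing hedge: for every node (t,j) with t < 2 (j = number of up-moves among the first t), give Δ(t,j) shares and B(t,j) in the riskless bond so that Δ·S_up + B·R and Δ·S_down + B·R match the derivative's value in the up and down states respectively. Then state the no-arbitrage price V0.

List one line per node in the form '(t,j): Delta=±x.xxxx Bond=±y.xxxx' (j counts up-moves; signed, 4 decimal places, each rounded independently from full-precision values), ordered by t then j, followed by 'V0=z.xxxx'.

(0,0): Delta=-0.8806 Bond=42.1889
(1,0): Delta=-1.0000 Bond=48.7963
(1,1): Delta=-0.8144 Bond=42.7047
V0=13.1307

Under the risk-neutral measure, an up-move has probability p* = (R−d)/(u−d) = 0.5306 and values discount at R = 1.08.
Payoff layer (t=2): V(2,0)=30.5108, V(2,1)=17.2514, V(2,2)=0.0000
  t=1,j=0: stock 27.0600 → up 35.4486 (V=17.2514), down 22.1892 (V=30.5108). Price 21.7363; hedge Δ=-1.0000, bond B=48.7963.
  t=1,j=1: stock 43.2300 → up 56.6313 (V=0.0000), down 35.4486 (V=17.2514). Price 7.4978; hedge Δ=-0.8144, bond B=42.7047.
  t=0,j=0: stock 33.0000 → up 43.2300 (V=7.4978), down 27.0600 (V=21.7363). Price 13.1307; hedge Δ=-0.8806, bond B=42.1889.
Check: Δ(0,0)·S0 + B(0,0) = 13.1307 = V0.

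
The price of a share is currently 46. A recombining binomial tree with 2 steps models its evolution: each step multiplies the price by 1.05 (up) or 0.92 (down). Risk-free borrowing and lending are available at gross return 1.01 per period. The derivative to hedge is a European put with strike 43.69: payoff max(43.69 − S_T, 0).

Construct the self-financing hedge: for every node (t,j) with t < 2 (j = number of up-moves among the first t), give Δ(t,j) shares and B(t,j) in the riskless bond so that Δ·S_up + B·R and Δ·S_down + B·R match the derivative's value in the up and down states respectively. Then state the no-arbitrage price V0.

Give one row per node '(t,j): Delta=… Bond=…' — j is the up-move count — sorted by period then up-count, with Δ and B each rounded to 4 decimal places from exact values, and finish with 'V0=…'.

(0,0): Delta=-0.2423 Bond=11.5858
(1,0): Delta=-0.8644 Bond=38.0303
(1,1): Delta=0.0000 Bond=0.0000
V0=0.4414

The replicating-portfolio and risk-neutral prices coincide; use p* = (1.01−0.92)/(1.05−0.92) = 0.6923 for the latter.
At expiry t=2: V(2,0)=4.7556, V(2,1)=0.0000, V(2,2)=0.0000
(1,0): S=42.3200. Δ = (V_up−V_dn)/(S_up−S_dn) = (0.0000−4.7556)/(44.4360−38.9344) = -0.8644. V = [p*·0.0000 + (1−p*)·4.7556]/1.01 = 1.4488. B = V − Δ·S = 38.0303.
(1,1): S=48.3000. Δ = (V_up−V_dn)/(S_up−S_dn) = (0.0000−0.0000)/(50.7150−44.4360) = 0.0000. V = [p*·0.0000 + (1−p*)·0.0000]/1.01 = 0.0000. B = V − Δ·S = 0.0000.
(0,0): S=46.0000. Δ = (V_up−V_dn)/(S_up−S_dn) = (0.0000−1.4488)/(48.3000−42.3200) = -0.2423. V = [p*·0.0000 + (1−p*)·1.4488]/1.01 = 0.4414. B = V − Δ·S = 11.5858.
The time-0 hedge costs 0.4414, which is the no-arbitrage price.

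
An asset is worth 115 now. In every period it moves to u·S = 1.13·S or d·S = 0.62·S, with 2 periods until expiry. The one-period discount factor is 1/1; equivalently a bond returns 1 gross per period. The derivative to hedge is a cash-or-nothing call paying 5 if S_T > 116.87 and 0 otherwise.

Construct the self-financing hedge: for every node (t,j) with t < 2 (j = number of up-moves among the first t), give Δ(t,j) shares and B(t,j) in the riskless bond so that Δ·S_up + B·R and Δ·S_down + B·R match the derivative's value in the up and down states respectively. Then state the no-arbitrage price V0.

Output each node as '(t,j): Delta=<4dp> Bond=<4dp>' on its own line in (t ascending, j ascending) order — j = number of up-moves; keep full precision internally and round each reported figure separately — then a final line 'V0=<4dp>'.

Risk-neutral probability p* = (R−d)/(u−d) = (1−0.62)/(1.13−0.62) = 0.7451.
At expiry t=2: V(2,0)=0.0000, V(2,1)=0.0000, V(2,2)=5.0000
Node (1,0) S=71.3000: V=(p*·0.0000+(1−p*)·0.0000)/1=0.0000; Δ=(0.0000−0.0000)/(80.5690−44.2060)=0.0000; B=V−Δ·S=0.0000
Node (1,1) S=129.9500: V=(p*·5.0000+(1−p*)·0.0000)/1=3.7255; Δ=(5.0000−0.0000)/(146.8435−80.5690)=0.0754; B=V−Δ·S=-6.0784
Node (0,0) S=115.0000: V=(p*·3.7255+(1−p*)·0.0000)/1=2.7759; Δ=(3.7255−0.0000)/(129.9500−71.3000)=0.0635; B=V−Δ·S=-4.5290
Self-financing check: at every node Δ·S+B equals the discounted successor values.

(0,0): Delta=0.0635 Bond=-4.5290
(1,0): Delta=0.0000 Bond=0.0000
(1,1): Delta=0.0754 Bond=-6.0784
V0=2.7759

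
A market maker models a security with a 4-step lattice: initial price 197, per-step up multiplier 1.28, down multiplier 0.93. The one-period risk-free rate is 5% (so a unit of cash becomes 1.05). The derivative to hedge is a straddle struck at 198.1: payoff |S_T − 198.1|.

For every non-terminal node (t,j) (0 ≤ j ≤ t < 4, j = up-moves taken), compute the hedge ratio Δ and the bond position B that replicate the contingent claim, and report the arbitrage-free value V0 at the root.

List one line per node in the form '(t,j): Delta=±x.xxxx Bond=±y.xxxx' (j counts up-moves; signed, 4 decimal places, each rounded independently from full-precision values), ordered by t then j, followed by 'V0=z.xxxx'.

Under the risk-neutral measure, an up-move has probability p* = (R−d)/(u−d) = 0.3429 and values discount at R = 1.05.
Terminal values V(4,·): V(4,0)=50.7338, V(4,1)=4.7267, V(4,2)=81.0593, V(4,3)=186.1192, V(4,4)=330.7178
  t=3,j=0: stock 158.4583 → up 202.8267 (V=4.7267), down 147.3662 (V=50.7338). Price 33.2951; hedge Δ=-0.8295, bond B=164.7440.
  t=3,j=1: stock 218.0932 → up 279.1593 (V=81.0593), down 202.8267 (V=4.7267). Price 29.4265; hedge Δ=1.0000, bond B=-188.6667.
  t=3,j=2: stock 300.1713 → up 384.2192 (V=186.1192), down 279.1593 (V=81.0593). Price 111.5046; hedge Δ=1.0000, bond B=-188.6667.
  t=3,j=3: stock 413.1389 → up 528.8178 (V=330.7178), down 384.2192 (V=186.1192). Price 224.4723; hedge Δ=1.0000, bond B=-188.6667.
  t=2,j=0: stock 170.3853 → up 218.0932 (V=29.4265), down 158.4583 (V=33.2951). Price 30.4464; hedge Δ=-0.0649, bond B=41.4996.
  t=2,j=1: stock 234.5088 → up 300.1713 (V=111.5046), down 218.0932 (V=29.4265). Price 54.8263; hedge Δ=1.0000, bond B=-179.6825.
  t=2,j=2: stock 322.7648 → up 413.1389 (V=224.4723), down 300.1713 (V=111.5046). Price 143.0823; hedge Δ=1.0000, bond B=-179.6825.
  t=1,j=0: stock 183.2100 → up 234.5088 (V=54.8263), down 170.3853 (V=30.4464). Price 36.9574; hedge Δ=0.3802, bond B=-32.6993.
  t=1,j=1: stock 252.1600 → up 322.7648 (V=143.0823), down 234.5088 (V=54.8263). Price 81.0338; hedge Δ=1.0000, bond B=-171.1262.
  t=0,j=0: stock 197.0000 → up 252.1600 (V=81.0338), down 183.2100 (V=36.9574). Price 49.5898; hedge Δ=0.6393, bond B=-76.3428.
Check: Δ(0,0)·S0 + B(0,0) = 49.5898 = V0.

(0,0): Delta=0.6393 Bond=-76.3428
(1,0): Delta=0.3802 Bond=-32.6993
(1,1): Delta=1.0000 Bond=-171.1262
(2,0): Delta=-0.0649 Bond=41.4996
(2,1): Delta=1.0000 Bond=-179.6825
(2,2): Delta=1.0000 Bond=-179.6825
(3,0): Delta=-0.8295 Bond=164.7440
(3,1): Delta=1.0000 Bond=-188.6667
(3,2): Delta=1.0000 Bond=-188.6667
(3,3): Delta=1.0000 Bond=-188.6667
V0=49.5898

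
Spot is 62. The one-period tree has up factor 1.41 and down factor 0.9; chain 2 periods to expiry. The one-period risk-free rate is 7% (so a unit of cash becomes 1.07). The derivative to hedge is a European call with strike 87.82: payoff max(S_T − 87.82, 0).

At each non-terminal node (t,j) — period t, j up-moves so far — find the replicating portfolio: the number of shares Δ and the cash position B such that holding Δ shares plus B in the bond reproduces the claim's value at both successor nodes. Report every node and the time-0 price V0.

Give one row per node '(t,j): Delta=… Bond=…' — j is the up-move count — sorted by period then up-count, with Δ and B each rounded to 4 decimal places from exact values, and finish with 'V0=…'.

Risk-neutral probability p* = (R−d)/(u−d) = (1.07−0.9)/(1.41−0.9) = 0.3333.
Terminal payoffs: V(2,0)=0.0000, V(2,1)=0.0000, V(2,2)=35.4422
Node (1,0) S=55.8000: V=(p*·0.0000+(1−p*)·0.0000)/1.07=0.0000; Δ=(0.0000−0.0000)/(78.6780−50.2200)=0.0000; B=V−Δ·S=0.0000
Node (1,1) S=87.4200: V=(p*·35.4422+(1−p*)·0.0000)/1.07=11.0412; Δ=(35.4422−0.0000)/(123.2622−78.6780)=0.7949; B=V−Δ·S=-58.4533
Node (0,0) S=62.0000: V=(p*·11.0412+(1−p*)·0.0000)/1.07=3.4396; Δ=(11.0412−0.0000)/(87.4200−55.8000)=0.3492; B=V−Δ·S=-18.2098
The time-0 hedge costs 3.4396, which is the no-arbitrage price.

(0,0): Delta=0.3492 Bond=-18.2098
(1,0): Delta=0.0000 Bond=0.0000
(1,1): Delta=0.7949 Bond=-58.4533
V0=3.4396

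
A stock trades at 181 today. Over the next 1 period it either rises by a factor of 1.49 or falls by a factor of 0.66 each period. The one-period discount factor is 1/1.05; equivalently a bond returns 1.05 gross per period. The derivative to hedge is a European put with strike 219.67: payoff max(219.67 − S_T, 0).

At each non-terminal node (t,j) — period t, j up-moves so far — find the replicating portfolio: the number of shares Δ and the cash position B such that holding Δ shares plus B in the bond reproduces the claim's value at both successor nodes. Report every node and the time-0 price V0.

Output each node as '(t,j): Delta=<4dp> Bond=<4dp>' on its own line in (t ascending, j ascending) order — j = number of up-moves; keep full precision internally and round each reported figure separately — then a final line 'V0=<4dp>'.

(0,0): Delta=-0.6670 Bond=171.3286
V0=50.5937

The replicating-portfolio and risk-neutral prices coincide; use p* = (1.05−0.66)/(1.49−0.66) = 0.4699 for the latter.
At expiry t=1: V(1,0)=100.2100, V(1,1)=0.0000
Node (0,0) S=181.0000: V=(p*·0.0000+(1−p*)·100.2100)/1.05=50.5937; Δ=(0.0000−100.2100)/(269.6900−119.4600)=-0.6670; B=V−Δ·S=171.3286
Root portfolio cost Δ·181+B reproduces V0=50.5937.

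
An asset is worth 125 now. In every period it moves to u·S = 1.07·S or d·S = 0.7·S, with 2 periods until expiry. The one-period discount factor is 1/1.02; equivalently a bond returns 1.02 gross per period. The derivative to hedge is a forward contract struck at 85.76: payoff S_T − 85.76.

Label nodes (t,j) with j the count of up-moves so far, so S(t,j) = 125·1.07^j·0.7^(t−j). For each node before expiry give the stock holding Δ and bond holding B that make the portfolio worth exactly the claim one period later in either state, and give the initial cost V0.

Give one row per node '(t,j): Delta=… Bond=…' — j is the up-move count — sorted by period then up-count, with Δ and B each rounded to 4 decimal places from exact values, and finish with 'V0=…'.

(0,0): Delta=1.0000 Bond=-82.4298
(1,0): Delta=1.0000 Bond=-84.0784
(1,1): Delta=1.0000 Bond=-84.0784
V0=42.5702

Under the risk-neutral measure, an up-move has probability p* = (R−d)/(u−d) = 0.8649 and values discount at R = 1.02.
Payoff layer (t=2): V(2,0)=-24.5100, V(2,1)=7.8650, V(2,2)=57.3525
(1,0): S=87.5000. Δ = (V_up−V_dn)/(S_up−S_dn) = (7.8650−-24.5100)/(93.6250−61.2500) = 1.0000. V = [p*·7.8650 + (1−p*)·-24.5100]/1.02 = 3.4216. B = V − Δ·S = -84.0784.
(1,1): S=133.7500. Δ = (V_up−V_dn)/(S_up−S_dn) = (57.3525−7.8650)/(143.1125−93.6250) = 1.0000. V = [p*·57.3525 + (1−p*)·7.8650]/1.02 = 49.6716. B = V − Δ·S = -84.0784.
(0,0): S=125.0000. Δ = (V_up−V_dn)/(S_up−S_dn) = (49.6716−3.4216)/(133.7500−87.5000) = 1.0000. V = [p*·49.6716 + (1−p*)·3.4216]/1.02 = 42.5702. B = V − Δ·S = -82.4298.
Each (Δ,B) replicates both successor values, so the strategy is self-financing and V0 is arbitrage-free.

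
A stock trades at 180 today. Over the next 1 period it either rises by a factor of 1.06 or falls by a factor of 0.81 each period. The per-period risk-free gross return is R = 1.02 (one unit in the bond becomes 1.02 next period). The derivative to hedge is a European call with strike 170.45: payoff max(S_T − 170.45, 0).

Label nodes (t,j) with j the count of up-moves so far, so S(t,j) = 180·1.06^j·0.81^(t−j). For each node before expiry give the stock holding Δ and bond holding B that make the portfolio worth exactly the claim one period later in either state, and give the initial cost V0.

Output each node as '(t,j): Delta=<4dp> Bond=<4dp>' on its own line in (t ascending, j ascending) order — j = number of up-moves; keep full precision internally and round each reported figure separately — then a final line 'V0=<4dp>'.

The replicating-portfolio and risk-neutral prices coincide; use p* = (1.02−0.81)/(1.06−0.81) = 0.8400 for the latter.
At expiry t=1: V(1,0)=0.0000, V(1,1)=20.3500
  t=0,j=0: stock 180.0000 → up 190.8000 (V=20.3500), down 145.8000 (V=0.0000). Price 16.7588; hedge Δ=0.4522, bond B=-64.6412.
Check: Δ(0,0)·S0 + B(0,0) = 16.7588 = V0.

(0,0): Delta=0.4522 Bond=-64.6412
V0=16.7588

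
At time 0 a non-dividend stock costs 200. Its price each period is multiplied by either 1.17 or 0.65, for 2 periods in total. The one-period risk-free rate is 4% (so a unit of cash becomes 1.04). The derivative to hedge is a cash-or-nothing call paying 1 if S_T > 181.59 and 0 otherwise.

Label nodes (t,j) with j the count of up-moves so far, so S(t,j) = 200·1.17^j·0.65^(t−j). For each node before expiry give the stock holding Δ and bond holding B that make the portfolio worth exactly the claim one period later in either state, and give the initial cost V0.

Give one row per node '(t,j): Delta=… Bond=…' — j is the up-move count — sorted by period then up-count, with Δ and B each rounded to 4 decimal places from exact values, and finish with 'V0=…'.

Since d<R<u, set p* = (R−d)/(u−d) = 0.7500; price each node as the discounted p*-expectation of its children.
Terminal values V(2,·): V(2,0)=0.0000, V(2,1)=0.0000, V(2,2)=1.0000
  t=1,j=0: stock 130.0000 → up 152.1000 (V=0.0000), down 84.5000 (V=0.0000). Price 0.0000; hedge Δ=0.0000, bond B=0.0000.
  t=1,j=1: stock 234.0000 → up 273.7800 (V=1.0000), down 152.1000 (V=0.0000). Price 0.7212; hedge Δ=0.0082, bond B=-1.2019.
  t=0,j=0: stock 200.0000 → up 234.0000 (V=0.7212), down 130.0000 (V=0.0000). Price 0.5201; hedge Δ=0.0069, bond B=-0.8668.
Self-financing check: at every node Δ·S+B equals the discounted successor values.

(0,0): Delta=0.0069 Bond=-0.8668
(1,0): Delta=0.0000 Bond=0.0000
(1,1): Delta=0.0082 Bond=-1.2019
V0=0.5201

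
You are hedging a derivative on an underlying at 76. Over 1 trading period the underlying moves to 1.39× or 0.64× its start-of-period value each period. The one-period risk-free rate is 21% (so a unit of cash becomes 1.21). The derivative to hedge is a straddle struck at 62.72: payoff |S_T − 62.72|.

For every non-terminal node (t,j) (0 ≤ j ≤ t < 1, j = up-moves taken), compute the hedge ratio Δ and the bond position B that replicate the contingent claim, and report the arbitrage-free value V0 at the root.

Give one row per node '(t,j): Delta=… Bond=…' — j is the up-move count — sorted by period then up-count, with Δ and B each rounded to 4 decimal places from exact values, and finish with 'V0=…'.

(0,0): Delta=0.5060 Bond=-8.7026
V0=29.7507

Since d<R<u, set p* = (R−d)/(u−d) = 0.7600; price each node as the discounted p*-expectation of its children.
Payoff layer (t=1): V(1,0)=14.0800, V(1,1)=42.9200
  t=0,j=0: stock 76.0000 → up 105.6400 (V=42.9200), down 48.6400 (V=14.0800). Price 29.7507; hedge Δ=0.5060, bond B=-8.7026.
The time-0 hedge costs 29.7507, which is the no-arbitrage price.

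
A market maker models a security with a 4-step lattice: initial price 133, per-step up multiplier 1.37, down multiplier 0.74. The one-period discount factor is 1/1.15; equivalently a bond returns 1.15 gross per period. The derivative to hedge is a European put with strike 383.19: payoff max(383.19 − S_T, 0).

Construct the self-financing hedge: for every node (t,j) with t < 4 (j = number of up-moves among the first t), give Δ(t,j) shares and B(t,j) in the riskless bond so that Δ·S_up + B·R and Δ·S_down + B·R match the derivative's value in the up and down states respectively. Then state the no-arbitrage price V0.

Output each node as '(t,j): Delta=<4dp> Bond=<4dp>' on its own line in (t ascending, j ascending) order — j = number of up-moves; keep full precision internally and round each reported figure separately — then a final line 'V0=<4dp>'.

(0,0): Delta=-0.8154 Bond=203.2935
(1,0): Delta=-1.0000 Bond=251.9536
(1,1): Delta=-0.7619 Bond=224.0399
(2,0): Delta=-1.0000 Bond=289.7467
(2,1): Delta=-1.0000 Bond=289.7467
(2,2): Delta=-0.6929 Bond=240.4211
(3,0): Delta=-1.0000 Bond=333.2087
(3,1): Delta=-1.0000 Bond=333.2087
(3,2): Delta=-1.0000 Bond=333.2087
(3,3): Delta=-0.6039 Bond=246.0468
V0=94.8423

No-arbitrage ⇒ martingale measure with p* = (R−d)/(u−d) = 0.6508.
Payoff layer (t=4): V(4,0)=343.3079, V(4,1)=309.3541, V(4,2)=246.4939, V(4,3)=130.1174, V(4,4)=0.0000
(3,0): S=53.8948. Δ = (V_up−V_dn)/(S_up−S_dn) = (309.3541−343.3079)/(73.8359−39.8821) = -1.0000. V = [p*·309.3541 + (1−p*)·343.3079]/1.15 = 279.3139. B = V − Δ·S = 333.2087.
(3,1): S=99.7782. Δ = (V_up−V_dn)/(S_up−S_dn) = (246.4939−309.3541)/(136.6961−73.8359) = -1.0000. V = [p*·246.4939 + (1−p*)·309.3541]/1.15 = 233.4305. B = V − Δ·S = 333.2087.
(3,2): S=184.7245. Δ = (V_up−V_dn)/(S_up−S_dn) = (130.1174−246.4939)/(253.0726−136.6961) = -1.0000. V = [p*·130.1174 + (1−p*)·246.4939]/1.15 = 148.4842. B = V − Δ·S = 333.2087.
(3,3): S=341.9899. Δ = (V_up−V_dn)/(S_up−S_dn) = (0.0000−130.1174)/(468.5262−253.0726) = -0.6039. V = [p*·0.0000 + (1−p*)·130.1174]/1.15 = 39.5112. B = V − Δ·S = 246.0468.
(2,0): S=72.8308. Δ = (V_up−V_dn)/(S_up−S_dn) = (233.4305−279.3139)/(99.7782−53.8948) = -1.0000. V = [p*·233.4305 + (1−p*)·279.3139]/1.15 = 216.9159. B = V − Δ·S = 289.7467.
(2,1): S=134.8354. Δ = (V_up−V_dn)/(S_up−S_dn) = (148.4842−233.4305)/(184.7245−99.7782) = -1.0000. V = [p*·148.4842 + (1−p*)·233.4305]/1.15 = 154.9113. B = V − Δ·S = 289.7467.
(2,2): S=249.6277. Δ = (V_up−V_dn)/(S_up−S_dn) = (39.5112−148.4842)/(341.9899−184.7245) = -0.6929. V = [p*·39.5112 + (1−p*)·148.4842]/1.15 = 67.4480. B = V − Δ·S = 240.4211.
(1,0): S=98.4200. Δ = (V_up−V_dn)/(S_up−S_dn) = (154.9113−216.9159)/(134.8354−72.8308) = -1.0000. V = [p*·154.9113 + (1−p*)·216.9159]/1.15 = 153.5336. B = V − Δ·S = 251.9536.
(1,1): S=182.2100. Δ = (V_up−V_dn)/(S_up−S_dn) = (67.4480−154.9113)/(249.6277−134.8354) = -0.7619. V = [p*·67.4480 + (1−p*)·154.9113]/1.15 = 85.2094. B = V − Δ·S = 224.0399.
(0,0): S=133.0000. Δ = (V_up−V_dn)/(S_up−S_dn) = (85.2094−153.5336)/(182.2100−98.4200) = -0.8154. V = [p*·85.2094 + (1−p*)·153.5336]/1.15 = 94.8423. B = V − Δ·S = 203.2935.
Check: Δ(0,0)·S0 + B(0,0) = 94.8423 = V0.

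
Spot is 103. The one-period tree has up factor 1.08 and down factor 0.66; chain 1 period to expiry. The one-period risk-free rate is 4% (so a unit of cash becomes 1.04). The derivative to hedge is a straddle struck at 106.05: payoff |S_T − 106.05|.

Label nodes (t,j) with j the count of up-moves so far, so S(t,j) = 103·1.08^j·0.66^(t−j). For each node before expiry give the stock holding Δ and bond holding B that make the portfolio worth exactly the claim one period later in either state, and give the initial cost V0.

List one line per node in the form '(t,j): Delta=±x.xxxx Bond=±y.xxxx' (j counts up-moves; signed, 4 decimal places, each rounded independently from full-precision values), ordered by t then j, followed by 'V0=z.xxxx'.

Since d<R<u, set p* = (R−d)/(u−d) = 0.9048; price each node as the discounted p*-expectation of its children.
Payoff layer (t=1): V(1,0)=38.0700, V(1,1)=5.1900
Node (0,0) S=103.0000: V=(p*·5.1900+(1−p*)·38.0700)/1.04=8.0014; Δ=(5.1900−38.0700)/(111.2400−67.9800)=-0.7601; B=V−Δ·S=86.2871
Self-financing check: at every node Δ·S+B equals the discounted successor values.

(0,0): Delta=-0.7601 Bond=86.2871
V0=8.0014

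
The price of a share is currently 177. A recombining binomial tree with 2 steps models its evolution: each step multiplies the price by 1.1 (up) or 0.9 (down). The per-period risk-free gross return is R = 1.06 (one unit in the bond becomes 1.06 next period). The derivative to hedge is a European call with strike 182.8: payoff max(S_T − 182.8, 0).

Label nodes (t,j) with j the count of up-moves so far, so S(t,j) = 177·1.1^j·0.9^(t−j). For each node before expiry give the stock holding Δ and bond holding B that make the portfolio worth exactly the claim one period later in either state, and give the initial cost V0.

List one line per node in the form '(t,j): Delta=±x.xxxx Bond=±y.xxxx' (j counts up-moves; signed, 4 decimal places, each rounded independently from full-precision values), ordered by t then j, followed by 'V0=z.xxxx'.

(0,0): Delta=0.6688 Bond=-100.5091
(1,0): Delta=0.0000 Bond=0.0000
(1,1): Delta=0.8056 Bond=-133.1745
V0=17.8683

Under the risk-neutral measure, an up-move has probability p* = (R−d)/(u−d) = 0.8000 and values discount at R = 1.06.
Terminal payoffs: V(2,0)=0.0000, V(2,1)=0.0000, V(2,2)=31.3700
(1,0): S=159.3000. Δ = (V_up−V_dn)/(S_up−S_dn) = (0.0000−0.0000)/(175.2300−143.3700) = 0.0000. V = [p*·0.0000 + (1−p*)·0.0000]/1.06 = 0.0000. B = V − Δ·S = 0.0000.
(1,1): S=194.7000. Δ = (V_up−V_dn)/(S_up−S_dn) = (31.3700−0.0000)/(214.1700−175.2300) = 0.8056. V = [p*·31.3700 + (1−p*)·0.0000]/1.06 = 23.6755. B = V − Δ·S = -133.1745.
(0,0): S=177.0000. Δ = (V_up−V_dn)/(S_up−S_dn) = (23.6755−0.0000)/(194.7000−159.3000) = 0.6688. V = [p*·23.6755 + (1−p*)·0.0000]/1.06 = 17.8683. B = V − Δ·S = -100.5091.
Self-financing check: at every node Δ·S+B equals the discounted successor values.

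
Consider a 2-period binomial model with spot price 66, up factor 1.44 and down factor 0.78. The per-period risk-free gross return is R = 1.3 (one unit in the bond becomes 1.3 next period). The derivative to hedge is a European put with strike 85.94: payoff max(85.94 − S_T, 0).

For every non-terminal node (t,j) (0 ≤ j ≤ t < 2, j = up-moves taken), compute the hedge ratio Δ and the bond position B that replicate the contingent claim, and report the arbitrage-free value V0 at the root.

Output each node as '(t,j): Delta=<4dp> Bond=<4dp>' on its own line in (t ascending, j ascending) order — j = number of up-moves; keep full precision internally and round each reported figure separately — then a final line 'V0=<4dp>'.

(0,0): Delta=-0.2916 Bond=22.7983
(1,0): Delta=-1.0000 Bond=66.1077
(1,1): Delta=-0.1883 Bond=19.8190
V0=3.5546

The replicating-portfolio and risk-neutral prices coincide; use p* = (1.3−0.78)/(1.44−0.78) = 0.7879 for the latter.
Terminal values V(2,·): V(2,0)=45.7856, V(2,1)=11.8088, V(2,2)=0.0000
Node (1,0) S=51.4800: V=(p*·11.8088+(1−p*)·45.7856)/1.3=14.6277; Δ=(11.8088−45.7856)/(74.1312−40.1544)=-1.0000; B=V−Δ·S=66.1077
Node (1,1) S=95.0400: V=(p*·0.0000+(1−p*)·11.8088)/1.3=1.9268; Δ=(0.0000−11.8088)/(136.8576−74.1312)=-0.1883; B=V−Δ·S=19.8190
Node (0,0) S=66.0000: V=(p*·1.9268+(1−p*)·14.6277)/1.3=3.5546; Δ=(1.9268−14.6277)/(95.0400−51.4800)=-0.2916; B=V−Δ·S=22.7983
Root portfolio cost Δ·66+B reproduces V0=3.5546.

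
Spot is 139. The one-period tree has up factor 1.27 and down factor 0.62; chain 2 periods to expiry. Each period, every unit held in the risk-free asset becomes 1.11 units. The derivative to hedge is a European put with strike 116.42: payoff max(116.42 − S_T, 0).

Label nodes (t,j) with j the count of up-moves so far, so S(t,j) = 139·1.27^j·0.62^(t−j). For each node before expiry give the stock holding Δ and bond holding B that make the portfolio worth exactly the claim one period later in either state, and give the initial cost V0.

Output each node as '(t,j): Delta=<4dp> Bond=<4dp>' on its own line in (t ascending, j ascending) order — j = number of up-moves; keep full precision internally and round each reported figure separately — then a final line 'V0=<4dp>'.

(0,0): Delta=-0.1899 Bond=31.5927
(1,0): Delta=-1.0000 Bond=104.8829
(1,1): Delta=-0.0608 Bond=12.2712
V0=5.1975

Under the risk-neutral measure, an up-move has probability p* = (R−d)/(u−d) = 0.7538 and values discount at R = 1.11.
Payoff layer (t=2): V(2,0)=62.9884, V(2,1)=6.9714, V(2,2)=0.0000
Node (1,0) S=86.1800: V=(p*·6.9714+(1−p*)·62.9884)/1.11=18.7029; Δ=(6.9714−62.9884)/(109.4486−53.4316)=-1.0000; B=V−Δ·S=104.8829
Node (1,1) S=176.5300: V=(p*·0.0000+(1−p*)·6.9714)/1.11=1.5460; Δ=(0.0000−6.9714)/(224.1931−109.4486)=-0.0608; B=V−Δ·S=12.2712
Node (0,0) S=139.0000: V=(p*·1.5460+(1−p*)·18.7029)/1.11=5.1975; Δ=(1.5460−18.7029)/(176.5300−86.1800)=-0.1899; B=V−Δ·S=31.5927
The time-0 hedge costs 5.1975, which is the no-arbitrage price.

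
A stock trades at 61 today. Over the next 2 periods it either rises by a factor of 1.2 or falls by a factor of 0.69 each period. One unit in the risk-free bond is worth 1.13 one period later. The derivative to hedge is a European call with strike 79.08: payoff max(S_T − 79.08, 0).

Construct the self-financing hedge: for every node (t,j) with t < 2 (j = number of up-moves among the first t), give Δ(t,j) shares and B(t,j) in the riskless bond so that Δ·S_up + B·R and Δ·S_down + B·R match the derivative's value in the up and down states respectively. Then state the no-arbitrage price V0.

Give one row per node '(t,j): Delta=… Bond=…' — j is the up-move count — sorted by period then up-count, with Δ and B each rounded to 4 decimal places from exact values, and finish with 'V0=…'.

Under the risk-neutral measure, an up-move has probability p* = (R−d)/(u−d) = 0.8627 and values discount at R = 1.13.
Payoff layer (t=2): V(2,0)=0.0000, V(2,1)=0.0000, V(2,2)=8.7600
(1,0): S=42.0900. Δ = (V_up−V_dn)/(S_up−S_dn) = (0.0000−0.0000)/(50.5080−29.0421) = 0.0000. V = [p*·0.0000 + (1−p*)·0.0000]/1.13 = 0.0000. B = V − Δ·S = 0.0000.
(1,1): S=73.2000. Δ = (V_up−V_dn)/(S_up−S_dn) = (8.7600−0.0000)/(87.8400−50.5080) = 0.2347. V = [p*·8.7600 + (1−p*)·0.0000]/1.13 = 6.6882. B = V − Δ·S = -10.4883.
(0,0): S=61.0000. Δ = (V_up−V_dn)/(S_up−S_dn) = (6.6882−0.0000)/(73.2000−42.0900) = 0.2150. V = [p*·6.6882 + (1−p*)·0.0000]/1.13 = 5.1064. B = V − Δ·S = -8.0077.
Each (Δ,B) replicates both successor values, so the strategy is self-financing and V0 is arbitrage-free.

(0,0): Delta=0.2150 Bond=-8.0077
(1,0): Delta=0.0000 Bond=0.0000
(1,1): Delta=0.2347 Bond=-10.4883
V0=5.1064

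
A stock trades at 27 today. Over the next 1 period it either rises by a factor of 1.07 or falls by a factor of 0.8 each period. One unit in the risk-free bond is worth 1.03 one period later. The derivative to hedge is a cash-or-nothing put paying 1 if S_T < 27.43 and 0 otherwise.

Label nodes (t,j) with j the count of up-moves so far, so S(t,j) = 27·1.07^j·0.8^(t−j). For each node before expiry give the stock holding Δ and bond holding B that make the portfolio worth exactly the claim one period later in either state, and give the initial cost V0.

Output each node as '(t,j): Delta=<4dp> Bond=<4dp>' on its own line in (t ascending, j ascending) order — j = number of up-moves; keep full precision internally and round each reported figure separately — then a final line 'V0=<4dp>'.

The replicating-portfolio and risk-neutral prices coincide; use p* = (1.03−0.8)/(1.07−0.8) = 0.8519 for the latter.
Terminal payoffs: V(1,0)=1.0000, V(1,1)=0.0000
(0,0): S=27.0000. Δ = (V_up−V_dn)/(S_up−S_dn) = (0.0000−1.0000)/(28.8900−21.6000) = -0.1372. V = [p*·0.0000 + (1−p*)·1.0000]/1.03 = 0.1438. B = V − Δ·S = 3.8475.
Check: Δ(0,0)·S0 + B(0,0) = 0.1438 = V0.

(0,0): Delta=-0.1372 Bond=3.8475
V0=0.1438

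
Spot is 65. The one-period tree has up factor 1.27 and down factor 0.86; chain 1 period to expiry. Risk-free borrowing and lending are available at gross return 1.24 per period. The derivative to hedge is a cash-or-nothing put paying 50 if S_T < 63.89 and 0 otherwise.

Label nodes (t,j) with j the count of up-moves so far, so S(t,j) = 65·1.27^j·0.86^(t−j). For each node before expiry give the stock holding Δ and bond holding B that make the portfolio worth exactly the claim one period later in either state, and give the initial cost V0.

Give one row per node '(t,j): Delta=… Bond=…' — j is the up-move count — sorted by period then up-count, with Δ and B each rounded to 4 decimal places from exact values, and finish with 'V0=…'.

Under the risk-neutral measure, an up-move has probability p* = (R−d)/(u−d) = 0.9268 and values discount at R = 1.24.
Terminal payoffs: V(1,0)=50.0000, V(1,1)=0.0000
Node (0,0) S=65.0000: V=(p*·0.0000+(1−p*)·50.0000)/1.24=2.9504; Δ=(0.0000−50.0000)/(82.5500−55.9000)=-1.8762; B=V−Δ·S=124.9017
Self-financing check: at every node Δ·S+B equals the discounted successor values.

(0,0): Delta=-1.8762 Bond=124.9017
V0=2.9504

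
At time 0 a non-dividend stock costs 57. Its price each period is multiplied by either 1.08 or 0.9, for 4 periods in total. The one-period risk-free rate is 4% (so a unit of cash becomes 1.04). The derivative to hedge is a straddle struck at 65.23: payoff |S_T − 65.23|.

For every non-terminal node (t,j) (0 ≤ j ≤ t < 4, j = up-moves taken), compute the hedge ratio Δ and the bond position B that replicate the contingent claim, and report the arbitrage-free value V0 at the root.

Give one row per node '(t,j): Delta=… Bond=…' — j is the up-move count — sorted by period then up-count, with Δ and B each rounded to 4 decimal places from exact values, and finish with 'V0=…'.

Under the risk-neutral measure, an up-move has probability p* = (R−d)/(u−d) = 0.7778 and values discount at R = 1.04.
At expiry t=4: V(4,0)=27.8323, V(4,1)=20.3528, V(4,2)=11.3773, V(4,3)=0.6068, V(4,4)=12.3179
(3,0): S=41.5530. Δ = (V_up−V_dn)/(S_up−S_dn) = (20.3528−27.8323)/(44.8772−37.3977) = -1.0000. V = [p*·20.3528 + (1−p*)·27.8323]/1.04 = 21.1682. B = V − Δ·S = 62.7212.
(3,1): S=49.8636. Δ = (V_up−V_dn)/(S_up−S_dn) = (11.3773−20.3528)/(53.8527−44.8772) = -1.0000. V = [p*·11.3773 + (1−p*)·20.3528]/1.04 = 12.8576. B = V − Δ·S = 62.7212.
(3,2): S=59.8363. Δ = (V_up−V_dn)/(S_up−S_dn) = (0.6068−11.3773)/(64.6232−53.8527) = -1.0000. V = [p*·0.6068 + (1−p*)·11.3773]/1.04 = 2.8848. B = V − Δ·S = 62.7212.
(3,3): S=71.8036. Δ = (V_up−V_dn)/(S_up−S_dn) = (12.3179−0.6068)/(77.5479−64.6232) = 0.9061. V = [p*·12.3179 + (1−p*)·0.6068]/1.04 = 9.3417. B = V − Δ·S = -55.7199.
(2,0): S=46.1700. Δ = (V_up−V_dn)/(S_up−S_dn) = (12.8576−21.1682)/(49.8636−41.5530) = -1.0000. V = [p*·12.8576 + (1−p*)·21.1682]/1.04 = 14.1388. B = V − Δ·S = 60.3088.
(2,1): S=55.4040. Δ = (V_up−V_dn)/(S_up−S_dn) = (2.8848−12.8576)/(59.8363−49.8636) = -1.0000. V = [p*·2.8848 + (1−p*)·12.8576]/1.04 = 4.9048. B = V − Δ·S = 60.3088.
(2,2): S=66.4848. Δ = (V_up−V_dn)/(S_up−S_dn) = (9.3417−2.8848)/(71.8036−59.8363) = 0.5395. V = [p*·9.3417 + (1−p*)·2.8848]/1.04 = 7.6028. B = V − Δ·S = -28.2689.
(1,0): S=51.3000. Δ = (V_up−V_dn)/(S_up−S_dn) = (4.9048−14.1388)/(55.4040−46.1700) = -1.0000. V = [p*·4.9048 + (1−p*)·14.1388]/1.04 = 6.6892. B = V − Δ·S = 57.9892.
(1,1): S=61.5600. Δ = (V_up−V_dn)/(S_up−S_dn) = (7.6028−4.9048)/(66.4848−55.4040) = 0.2435. V = [p*·7.6028 + (1−p*)·4.9048]/1.04 = 6.7339. B = V − Δ·S = -8.2548.
(0,0): S=57.0000. Δ = (V_up−V_dn)/(S_up−S_dn) = (6.7339−6.6892)/(61.5600−51.3000) = 0.0043. V = [p*·6.7339 + (1−p*)·6.6892]/1.04 = 6.4653. B = V − Δ·S = 6.2174.
Root portfolio cost Δ·57+B reproduces V0=6.4653.

(0,0): Delta=0.0043 Bond=6.2174
(1,0): Delta=-1.0000 Bond=57.9892
(1,1): Delta=0.2435 Bond=-8.2548
(2,0): Delta=-1.0000 Bond=60.3088
(2,1): Delta=-1.0000 Bond=60.3088
(2,2): Delta=0.5395 Bond=-28.2689
(3,0): Delta=-1.0000 Bond=62.7212
(3,1): Delta=-1.0000 Bond=62.7212
(3,2): Delta=-1.0000 Bond=62.7212
(3,3): Delta=0.9061 Bond=-55.7199
V0=6.4653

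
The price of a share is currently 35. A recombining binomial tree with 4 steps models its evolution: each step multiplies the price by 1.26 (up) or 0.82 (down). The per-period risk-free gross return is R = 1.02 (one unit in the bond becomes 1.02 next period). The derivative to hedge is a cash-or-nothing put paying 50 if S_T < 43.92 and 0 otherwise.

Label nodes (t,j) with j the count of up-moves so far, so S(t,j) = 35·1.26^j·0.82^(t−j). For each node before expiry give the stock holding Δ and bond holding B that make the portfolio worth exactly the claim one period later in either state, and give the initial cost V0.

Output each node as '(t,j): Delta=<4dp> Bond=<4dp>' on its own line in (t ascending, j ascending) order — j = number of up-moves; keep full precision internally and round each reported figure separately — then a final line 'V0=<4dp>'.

(0,0): Delta=-1.0344 Bond=70.9590
(1,0): Delta=-0.7863 Bond=65.2581
(1,1): Delta=-1.2281 Bond=80.9222
(2,0): Delta=0.0000 Bond=48.0584
(2,1): Delta=-1.4004 Bond=88.7691
(2,2): Delta=-1.0936 Bond=75.0665
(3,0): Delta=0.0000 Bond=49.0196
(3,1): Delta=0.0000 Bond=49.0196
(3,2): Delta=-2.4940 Bond=140.3743
(3,3): Delta=0.0000 Bond=0.0000
V0=34.7554

No-arbitrage ⇒ martingale measure with p* = (R−d)/(u−d) = 0.4545.
Terminal payoffs: V(4,0)=50.0000, V(4,1)=50.0000, V(4,2)=50.0000, V(4,3)=0.0000, V(4,4)=0.0000
(3,0): S=19.2979. Δ = (V_up−V_dn)/(S_up−S_dn) = (50.0000−50.0000)/(24.3153−15.8243) = 0.0000. V = [p*·50.0000 + (1−p*)·50.0000]/1.02 = 49.0196. B = V − Δ·S = 49.0196.
(3,1): S=29.6528. Δ = (V_up−V_dn)/(S_up−S_dn) = (50.0000−50.0000)/(37.3626−24.3153) = 0.0000. V = [p*·50.0000 + (1−p*)·50.0000]/1.02 = 49.0196. B = V − Δ·S = 49.0196.
(3,2): S=45.5641. Δ = (V_up−V_dn)/(S_up−S_dn) = (0.0000−50.0000)/(57.4108−37.3626) = -2.4940. V = [p*·0.0000 + (1−p*)·50.0000]/1.02 = 26.7380. B = V − Δ·S = 140.3743.
(3,3): S=70.0132. Δ = (V_up−V_dn)/(S_up−S_dn) = (0.0000−0.0000)/(88.2166−57.4108) = 0.0000. V = [p*·0.0000 + (1−p*)·0.0000]/1.02 = 0.0000. B = V − Δ·S = 0.0000.
(2,0): S=23.5340. Δ = (V_up−V_dn)/(S_up−S_dn) = (49.0196−49.0196)/(29.6528−19.2979) = 0.0000. V = [p*·49.0196 + (1−p*)·49.0196]/1.02 = 48.0584. B = V − Δ·S = 48.0584.
(2,1): S=36.1620. Δ = (V_up−V_dn)/(S_up−S_dn) = (26.7380−49.0196)/(45.5641−29.6528) = -1.4004. V = [p*·26.7380 + (1−p*)·49.0196]/1.02 = 38.1290. B = V − Δ·S = 88.7691.
(2,2): S=55.5660. Δ = (V_up−V_dn)/(S_up−S_dn) = (0.0000−26.7380)/(70.0132−45.5641) = -1.0936. V = [p*·0.0000 + (1−p*)·26.7380]/1.02 = 14.2984. B = V − Δ·S = 75.0665.
(1,0): S=28.7000. Δ = (V_up−V_dn)/(S_up−S_dn) = (38.1290−48.0584)/(36.1620−23.5340) = -0.7863. V = [p*·38.1290 + (1−p*)·48.0584]/1.02 = 42.6912. B = V − Δ·S = 65.2581.
(1,1): S=44.1000. Δ = (V_up−V_dn)/(S_up−S_dn) = (14.2984−38.1290)/(55.5660−36.1620) = -1.2281. V = [p*·14.2984 + (1−p*)·38.1290]/1.02 = 26.7617. B = V − Δ·S = 80.9222.
(0,0): S=35.0000. Δ = (V_up−V_dn)/(S_up−S_dn) = (26.7617−42.6912)/(44.1000−28.7000) = -1.0344. V = [p*·26.7617 + (1−p*)·42.6912]/1.02 = 34.7554. B = V − Δ·S = 70.9590.
Self-financing check: at every node Δ·S+B equals the discounted successor values.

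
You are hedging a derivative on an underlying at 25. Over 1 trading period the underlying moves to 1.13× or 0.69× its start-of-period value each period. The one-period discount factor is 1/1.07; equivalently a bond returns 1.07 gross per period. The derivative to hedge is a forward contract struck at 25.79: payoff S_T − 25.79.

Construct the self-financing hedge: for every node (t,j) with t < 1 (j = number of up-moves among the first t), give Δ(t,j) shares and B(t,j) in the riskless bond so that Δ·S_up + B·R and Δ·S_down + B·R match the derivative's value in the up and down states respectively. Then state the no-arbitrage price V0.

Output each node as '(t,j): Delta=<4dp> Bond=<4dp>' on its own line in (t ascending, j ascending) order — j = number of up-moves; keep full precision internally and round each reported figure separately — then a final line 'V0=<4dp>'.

Since d<R<u, set p* = (R−d)/(u−d) = 0.8636; price each node as the discounted p*-expectation of its children.
Payoff layer (t=1): V(1,0)=-8.5400, V(1,1)=2.4600
  t=0,j=0: stock 25.0000 → up 28.2500 (V=2.4600), down 17.2500 (V=-8.5400). Price 0.8972; hedge Δ=1.0000, bond B=-24.1028.
Each (Δ,B) replicates both successor values, so the strategy is self-financing and V0 is arbitrage-free.

(0,0): Delta=1.0000 Bond=-24.1028
V0=0.8972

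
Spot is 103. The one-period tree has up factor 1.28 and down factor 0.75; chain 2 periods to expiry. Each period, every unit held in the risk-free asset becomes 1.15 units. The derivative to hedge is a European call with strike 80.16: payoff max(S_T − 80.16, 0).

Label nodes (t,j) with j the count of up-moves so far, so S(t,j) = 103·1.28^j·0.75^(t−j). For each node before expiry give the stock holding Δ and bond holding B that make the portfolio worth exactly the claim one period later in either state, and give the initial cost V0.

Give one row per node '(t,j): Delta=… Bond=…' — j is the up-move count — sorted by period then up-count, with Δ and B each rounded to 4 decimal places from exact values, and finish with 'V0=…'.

Since d<R<u, set p* = (R−d)/(u−d) = 0.7547; price each node as the discounted p*-expectation of its children.
Payoff layer (t=2): V(2,0)=0.0000, V(2,1)=18.7200, V(2,2)=88.5952
  t=1,j=0: stock 77.2500 → up 98.8800 (V=18.7200), down 57.9375 (V=0.0000). Price 12.2855; hedge Δ=0.4572, bond B=-23.0353.
  t=1,j=1: stock 131.8400 → up 168.7552 (V=88.5952), down 98.8800 (V=18.7200). Price 62.1357; hedge Δ=1.0000, bond B=-69.7043.
  t=0,j=0: stock 103.0000 → up 131.8400 (V=62.1357), down 77.2500 (V=12.2855). Price 43.3985; hedge Δ=0.9132, bond B=-50.6584.
Root portfolio cost Δ·103+B reproduces V0=43.3985.

(0,0): Delta=0.9132 Bond=-50.6584
(1,0): Delta=0.4572 Bond=-23.0353
(1,1): Delta=1.0000 Bond=-69.7043
V0=43.3985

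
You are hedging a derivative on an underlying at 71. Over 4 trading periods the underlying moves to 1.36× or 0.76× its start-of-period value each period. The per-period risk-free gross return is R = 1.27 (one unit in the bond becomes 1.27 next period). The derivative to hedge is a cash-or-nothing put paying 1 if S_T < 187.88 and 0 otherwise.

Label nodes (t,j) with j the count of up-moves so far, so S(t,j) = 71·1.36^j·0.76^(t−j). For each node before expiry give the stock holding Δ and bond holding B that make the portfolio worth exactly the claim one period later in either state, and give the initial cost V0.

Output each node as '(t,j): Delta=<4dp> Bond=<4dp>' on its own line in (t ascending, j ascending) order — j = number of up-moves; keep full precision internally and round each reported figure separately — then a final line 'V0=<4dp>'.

Risk-neutral probability p* = (R−d)/(u−d) = (1.27−0.76)/(1.36−0.76) = 0.8500.
At expiry t=4: V(4,0)=1.0000, V(4,1)=1.0000, V(4,2)=1.0000, V(4,3)=1.0000, V(4,4)=0.0000
Node (3,0) S=31.1673: V=(p*·1.0000+(1−p*)·1.0000)/1.27=0.7874; Δ=(1.0000−1.0000)/(42.3875−23.6871)=0.0000; B=V−Δ·S=0.7874
Node (3,1) S=55.7731: V=(p*·1.0000+(1−p*)·1.0000)/1.27=0.7874; Δ=(1.0000−1.0000)/(75.8514−42.3875)=0.0000; B=V−Δ·S=0.7874
Node (3,2) S=99.8044: V=(p*·1.0000+(1−p*)·1.0000)/1.27=0.7874; Δ=(1.0000−1.0000)/(135.7340−75.8514)=0.0000; B=V−Δ·S=0.7874
Node (3,3) S=178.5974: V=(p*·0.0000+(1−p*)·1.0000)/1.27=0.1181; Δ=(0.0000−1.0000)/(242.8924−135.7340)=-0.0093; B=V−Δ·S=1.7848
Node (2,0) S=41.0096: V=(p*·0.7874+(1−p*)·0.7874)/1.27=0.6200; Δ=(0.7874−0.7874)/(55.7731−31.1673)=0.0000; B=V−Δ·S=0.6200
Node (2,1) S=73.3856: V=(p*·0.7874+(1−p*)·0.7874)/1.27=0.6200; Δ=(0.7874−0.7874)/(99.8044−55.7731)=0.0000; B=V−Δ·S=0.6200
Node (2,2) S=131.3216: V=(p*·0.1181+(1−p*)·0.7874)/1.27=0.1721; Δ=(0.1181−0.7874)/(178.5974−99.8044)=-0.0085; B=V−Δ·S=1.2875
Node (1,0) S=53.9600: V=(p*·0.6200+(1−p*)·0.6200)/1.27=0.4882; Δ=(0.6200−0.6200)/(73.3856−41.0096)=0.0000; B=V−Δ·S=0.4882
Node (1,1) S=96.5600: V=(p*·0.1721+(1−p*)·0.6200)/1.27=0.1884; Δ=(0.1721−0.6200)/(131.3216−73.3856)=-0.0077; B=V−Δ·S=0.9350
Node (0,0) S=71.0000: V=(p*·0.1884+(1−p*)·0.4882)/1.27=0.1837; Δ=(0.1884−0.4882)/(96.5600−53.9600)=-0.0070; B=V−Δ·S=0.6834
Root portfolio cost Δ·71+B reproduces V0=0.1837.

(0,0): Delta=-0.0070 Bond=0.6834
(1,0): Delta=0.0000 Bond=0.4882
(1,1): Delta=-0.0077 Bond=0.9350
(2,0): Delta=0.0000 Bond=0.6200
(2,1): Delta=0.0000 Bond=0.6200
(2,2): Delta=-0.0085 Bond=1.2875
(3,0): Delta=0.0000 Bond=0.7874
(3,1): Delta=0.0000 Bond=0.7874
(3,2): Delta=0.0000 Bond=0.7874
(3,3): Delta=-0.0093 Bond=1.7848
V0=0.1837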